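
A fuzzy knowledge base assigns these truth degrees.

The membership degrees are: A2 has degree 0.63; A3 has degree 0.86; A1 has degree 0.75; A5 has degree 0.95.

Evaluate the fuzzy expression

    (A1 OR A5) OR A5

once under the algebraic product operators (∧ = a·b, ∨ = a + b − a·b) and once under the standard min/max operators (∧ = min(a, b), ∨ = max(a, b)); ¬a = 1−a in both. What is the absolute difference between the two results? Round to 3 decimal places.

0.049

Under algebraic product:
  A1 OR A5 = a + b − a·b on (0.7500, 0.9500) = 0.9875
  (A1 OR A5) OR A5 = a + b − a·b on (0.9875, 0.9500) = 0.9994
  → value = 0.9994
Under standard min/max:
  A1 OR A5 = max(a, b) on (0.75, 0.95) = 0.95
  (A1 OR A5) OR A5 = max(a, b) on (0.95, 0.95) = 0.95
  → value = 0.9500
|0.9994 − 0.9500| = 0.049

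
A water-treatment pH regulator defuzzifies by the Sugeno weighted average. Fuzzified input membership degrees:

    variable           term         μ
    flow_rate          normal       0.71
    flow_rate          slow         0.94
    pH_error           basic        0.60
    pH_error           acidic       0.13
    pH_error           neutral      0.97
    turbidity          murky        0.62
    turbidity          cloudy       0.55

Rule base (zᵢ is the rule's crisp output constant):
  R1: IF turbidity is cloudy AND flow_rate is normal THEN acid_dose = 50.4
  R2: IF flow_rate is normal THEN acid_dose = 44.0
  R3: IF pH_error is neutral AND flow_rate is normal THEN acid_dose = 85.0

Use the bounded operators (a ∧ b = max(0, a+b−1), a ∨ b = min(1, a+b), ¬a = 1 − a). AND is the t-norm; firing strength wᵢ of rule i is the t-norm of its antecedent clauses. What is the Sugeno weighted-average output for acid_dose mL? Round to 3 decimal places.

61.905

R1 (z=50.4): cloudy=0.55, normal=0.71; AND[max(0, a+b−1)] → w = 0.26
R2 (z=44.0): normal=0.71 → w = 0.71
R3 (z=85.0): neutral=0.97, normal=0.71; AND[max(0, a+b−1)] → w = 0.68
Weighted average = (0.26·50.4 + 0.71·44.0 + 0.68·85.0) / (0.26 + 0.71 + 0.68)
  = 102.1440 / 1.6500 = 61.905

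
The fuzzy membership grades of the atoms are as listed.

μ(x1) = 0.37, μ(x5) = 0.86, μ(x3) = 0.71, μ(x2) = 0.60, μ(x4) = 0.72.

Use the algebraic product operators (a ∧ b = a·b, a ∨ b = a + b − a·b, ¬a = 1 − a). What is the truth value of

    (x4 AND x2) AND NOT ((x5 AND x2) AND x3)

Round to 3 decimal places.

0.274

x4 AND x2 = a·b on (0.7200, 0.6000) = 0.4320
x5 AND x2 = a·b on (0.8600, 0.6000) = 0.5160
(x5 AND x2) AND x3 = a·b on (0.5160, 0.7100) = 0.3664
NOT ((x5 AND x2) AND x3) = 1 − 0.3664 = 0.6336
(x4 AND x2) AND NOT ((x5 AND x2) AND x3) = a·b on (0.4320, 0.6336) = 0.2737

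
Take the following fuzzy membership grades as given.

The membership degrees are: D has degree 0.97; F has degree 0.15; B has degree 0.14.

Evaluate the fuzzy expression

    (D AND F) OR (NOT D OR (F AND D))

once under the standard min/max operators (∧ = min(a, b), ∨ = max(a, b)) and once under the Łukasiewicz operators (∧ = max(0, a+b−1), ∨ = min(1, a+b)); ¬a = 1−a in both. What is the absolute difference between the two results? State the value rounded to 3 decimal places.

0.120

Under standard min/max:
  D AND F = min(a, b) on (0.97, 0.15) = 0.15
  NOT D = 1 − 0.97 = 0.03
  F AND D = min(a, b) on (0.15, 0.97) = 0.15
  NOT D OR (F AND D) = max(a, b) on (0.03, 0.15) = 0.15
  (D AND F) OR (NOT D OR (F AND D)) = max(a, b) on (0.15, 0.15) = 0.15
  → value = 0.1500
Under Łukasiewicz:
  D AND F = max(0, a+b−1) on (0.97, 0.15) = 0.12
  NOT D = 1 − 0.97 = 0.03
  F AND D = max(0, a+b−1) on (0.15, 0.97) = 0.12
  NOT D OR (F AND D) = min(1, a+b) on (0.03, 0.12) = 0.15
  (D AND F) OR (NOT D OR (F AND D)) = min(1, a+b) on (0.12, 0.15) = 0.27
  → value = 0.2700
|0.1500 − 0.2700| = 0.120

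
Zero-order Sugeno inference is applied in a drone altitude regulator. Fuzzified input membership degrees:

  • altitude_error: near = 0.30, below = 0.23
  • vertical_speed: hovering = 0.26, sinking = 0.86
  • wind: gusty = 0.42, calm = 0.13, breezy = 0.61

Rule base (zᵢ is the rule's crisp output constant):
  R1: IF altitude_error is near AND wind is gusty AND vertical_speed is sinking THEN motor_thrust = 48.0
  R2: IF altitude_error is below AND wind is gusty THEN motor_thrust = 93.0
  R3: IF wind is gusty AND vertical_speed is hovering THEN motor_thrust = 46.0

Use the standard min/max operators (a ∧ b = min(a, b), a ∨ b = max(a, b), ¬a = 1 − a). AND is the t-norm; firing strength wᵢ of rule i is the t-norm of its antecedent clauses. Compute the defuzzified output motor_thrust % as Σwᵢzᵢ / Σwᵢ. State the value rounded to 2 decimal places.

R1 (z=48.0): near=0.30, gusty=0.42, sinking=0.86; AND[min(a, b)] → w = 0.30
R2 (z=93.0): below=0.23, gusty=0.42; AND[min(a, b)] → w = 0.23
R3 (z=46.0): gusty=0.42, hovering=0.26; AND[min(a, b)] → w = 0.26
Weighted average = (0.30·48.0 + 0.23·93.0 + 0.26·46.0) / (0.30 + 0.23 + 0.26)
  = 47.7500 / 0.7900 = 60.44

60.44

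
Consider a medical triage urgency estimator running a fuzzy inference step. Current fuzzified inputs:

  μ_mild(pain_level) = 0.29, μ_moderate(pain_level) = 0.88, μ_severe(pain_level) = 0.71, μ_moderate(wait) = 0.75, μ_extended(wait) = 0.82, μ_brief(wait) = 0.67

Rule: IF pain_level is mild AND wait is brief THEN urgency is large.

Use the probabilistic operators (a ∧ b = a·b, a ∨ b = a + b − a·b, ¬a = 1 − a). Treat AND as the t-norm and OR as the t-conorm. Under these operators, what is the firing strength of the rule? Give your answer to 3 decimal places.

firing strength: mild=0.29, brief=0.67; AND[a·b] → w = 0.1943

0.194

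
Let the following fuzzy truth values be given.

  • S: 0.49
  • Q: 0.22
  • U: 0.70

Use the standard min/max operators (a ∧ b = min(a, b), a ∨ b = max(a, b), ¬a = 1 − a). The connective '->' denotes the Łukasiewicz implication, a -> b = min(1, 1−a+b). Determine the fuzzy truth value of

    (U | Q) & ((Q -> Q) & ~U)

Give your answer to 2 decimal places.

0.30

U | Q = max(a, b) on (0.70, 0.22) = 0.70
Q -> Q  [Łukasiewicz: min(1, 1−a+b)] with a=0.22, b=0.22 → 1.00
~U = 1 − 0.70 = 0.30
(Q -> Q) & ~U = min(a, b) on (1.00, 0.30) = 0.30
(U | Q) & ((Q -> Q) & ~U) = min(a, b) on (0.70, 0.30) = 0.30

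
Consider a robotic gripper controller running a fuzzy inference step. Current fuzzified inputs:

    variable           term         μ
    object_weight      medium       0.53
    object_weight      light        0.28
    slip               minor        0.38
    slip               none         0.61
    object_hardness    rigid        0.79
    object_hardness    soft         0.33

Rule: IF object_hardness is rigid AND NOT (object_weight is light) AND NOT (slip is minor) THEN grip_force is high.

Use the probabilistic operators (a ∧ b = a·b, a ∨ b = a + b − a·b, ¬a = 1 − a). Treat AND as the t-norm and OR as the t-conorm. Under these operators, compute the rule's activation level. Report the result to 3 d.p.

0.353

firing strength: rigid=0.79, ¬light=1−0.28=0.72, ¬minor=1−0.38=0.62; AND[a·b] → w = 0.3527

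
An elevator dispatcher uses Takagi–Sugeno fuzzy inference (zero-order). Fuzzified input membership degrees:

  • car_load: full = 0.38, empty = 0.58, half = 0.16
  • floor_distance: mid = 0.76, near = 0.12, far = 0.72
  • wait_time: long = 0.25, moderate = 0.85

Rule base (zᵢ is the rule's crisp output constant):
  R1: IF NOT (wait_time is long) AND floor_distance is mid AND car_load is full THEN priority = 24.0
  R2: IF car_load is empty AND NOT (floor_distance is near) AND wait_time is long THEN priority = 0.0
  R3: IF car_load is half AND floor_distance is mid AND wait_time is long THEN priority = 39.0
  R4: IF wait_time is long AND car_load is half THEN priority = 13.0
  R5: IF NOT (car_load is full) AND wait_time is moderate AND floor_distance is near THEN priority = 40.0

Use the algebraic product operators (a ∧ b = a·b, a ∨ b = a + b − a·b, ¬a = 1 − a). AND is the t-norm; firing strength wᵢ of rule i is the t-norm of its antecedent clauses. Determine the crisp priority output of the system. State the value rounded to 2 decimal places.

19.74

R1 (z=24.0): ¬long=1−0.25=0.75, mid=0.76, full=0.38; AND[a·b] → w = 0.2166
R2 (z=0.0): empty=0.58, ¬near=1−0.12=0.88, long=0.25; AND[a·b] → w = 0.1276
R3 (z=39.0): half=0.16, mid=0.76, long=0.25; AND[a·b] → w = 0.0304
R4 (z=13.0): long=0.25, half=0.16; AND[a·b] → w = 0.0400
R5 (z=40.0): ¬full=1−0.38=0.62, moderate=0.85, near=0.12; AND[a·b] → w = 0.0632
Weighted average = (0.2166·24.0 + 0.1276·0.0 + 0.0304·39.0 + 0.0400·13.0 + 0.0632·40.0) / (0.2166 + 0.1276 + 0.0304 + 0.0400 + 0.0632)
  = 9.4336 / 0.4778 = 19.74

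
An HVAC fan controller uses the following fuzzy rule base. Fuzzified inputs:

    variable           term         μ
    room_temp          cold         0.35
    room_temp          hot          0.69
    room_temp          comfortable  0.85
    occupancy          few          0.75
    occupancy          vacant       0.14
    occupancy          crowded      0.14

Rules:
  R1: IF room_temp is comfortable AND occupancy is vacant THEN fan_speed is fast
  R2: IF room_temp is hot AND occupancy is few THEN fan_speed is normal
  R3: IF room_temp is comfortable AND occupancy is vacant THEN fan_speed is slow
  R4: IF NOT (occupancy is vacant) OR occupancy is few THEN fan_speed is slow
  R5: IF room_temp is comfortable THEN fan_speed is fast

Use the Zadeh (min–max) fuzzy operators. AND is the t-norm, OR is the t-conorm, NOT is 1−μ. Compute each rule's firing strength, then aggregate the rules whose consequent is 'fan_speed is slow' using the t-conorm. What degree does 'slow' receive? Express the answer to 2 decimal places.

0.86

R1: comfortable=0.85, vacant=0.14; AND[min(a, b)] → w = 0.14
R2: hot=0.69, few=0.75; AND[min(a, b)] → w = 0.69
R3: comfortable=0.85, vacant=0.14; AND[min(a, b)] → w = 0.14
R4: ¬vacant=1−0.14=0.86, few=0.75; OR[max(a, b)] → w = 0.86
R5: comfortable=0.85 → w = 0.85
Rules with consequent 'slow': {R3, R4} → strengths 0.14, 0.86
Aggregate via t-conorm [max(a, b)]: 0.86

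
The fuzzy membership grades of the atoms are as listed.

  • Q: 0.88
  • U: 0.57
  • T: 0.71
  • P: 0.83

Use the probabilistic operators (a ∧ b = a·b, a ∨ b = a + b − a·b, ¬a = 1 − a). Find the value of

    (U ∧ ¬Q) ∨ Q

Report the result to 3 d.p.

¬Q = 1 − 0.8800 = 0.1200
U ∧ ¬Q = a·b on (0.5700, 0.1200) = 0.0684
(U ∧ ¬Q) ∨ Q = a + b − a·b on (0.0684, 0.8800) = 0.8882

0.888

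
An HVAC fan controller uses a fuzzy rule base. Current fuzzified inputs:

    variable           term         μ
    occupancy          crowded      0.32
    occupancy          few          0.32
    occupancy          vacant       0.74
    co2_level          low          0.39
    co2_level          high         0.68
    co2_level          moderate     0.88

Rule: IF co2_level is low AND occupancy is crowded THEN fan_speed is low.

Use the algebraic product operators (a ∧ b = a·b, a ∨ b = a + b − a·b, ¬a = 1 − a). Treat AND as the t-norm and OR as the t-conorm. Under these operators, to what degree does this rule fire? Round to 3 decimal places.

firing strength: low=0.39, crowded=0.32; AND[a·b] → w = 0.1248

0.125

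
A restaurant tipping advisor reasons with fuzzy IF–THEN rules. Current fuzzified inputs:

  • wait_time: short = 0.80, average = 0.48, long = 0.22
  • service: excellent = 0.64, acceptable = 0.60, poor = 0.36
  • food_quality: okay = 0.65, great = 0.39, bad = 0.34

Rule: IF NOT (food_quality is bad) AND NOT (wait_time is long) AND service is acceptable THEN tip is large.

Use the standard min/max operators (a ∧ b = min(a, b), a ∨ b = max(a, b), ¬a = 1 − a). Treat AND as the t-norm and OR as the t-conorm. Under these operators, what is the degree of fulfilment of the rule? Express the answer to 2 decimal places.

0.60

firing strength: ¬bad=1−0.34=0.66, ¬long=1−0.22=0.78, acceptable=0.60; AND[min(a, b)] → w = 0.60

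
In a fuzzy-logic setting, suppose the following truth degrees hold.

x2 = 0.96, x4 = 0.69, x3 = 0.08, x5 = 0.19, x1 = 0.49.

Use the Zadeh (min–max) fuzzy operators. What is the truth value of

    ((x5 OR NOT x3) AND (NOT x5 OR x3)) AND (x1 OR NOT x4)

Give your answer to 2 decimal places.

NOT x3 = 1 − 0.08 = 0.92
x5 OR NOT x3 = max(a, b) on (0.19, 0.92) = 0.92
NOT x5 = 1 − 0.19 = 0.81
NOT x5 OR x3 = max(a, b) on (0.81, 0.08) = 0.81
(x5 OR NOT x3) AND (NOT x5 OR x3) = min(a, b) on (0.92, 0.81) = 0.81
NOT x4 = 1 − 0.69 = 0.31
x1 OR NOT x4 = max(a, b) on (0.49, 0.31) = 0.49
((x5 OR NOT x3) AND (NOT x5 OR x3)) AND (x1 OR NOT x4) = min(a, b) on (0.81, 0.49) = 0.49

0.49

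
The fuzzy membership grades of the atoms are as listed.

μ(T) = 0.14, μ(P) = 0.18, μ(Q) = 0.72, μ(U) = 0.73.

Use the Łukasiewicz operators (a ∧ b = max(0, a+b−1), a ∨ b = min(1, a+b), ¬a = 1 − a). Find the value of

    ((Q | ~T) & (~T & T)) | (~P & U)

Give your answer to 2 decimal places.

0.55

~T = 1 − 0.14 = 0.86
Q | ~T = min(1, a+b) on (0.72, 0.86) = 1.00
~T = 1 − 0.14 = 0.86
~T & T = max(0, a+b−1) on (0.86, 0.14) = 0.00
(Q | ~T) & (~T & T) = max(0, a+b−1) on (1.00, 0.00) = 0.00
~P = 1 − 0.18 = 0.82
~P & U = max(0, a+b−1) on (0.82, 0.73) = 0.55
((Q | ~T) & (~T & T)) | (~P & U) = min(1, a+b) on (0.00, 0.55) = 0.55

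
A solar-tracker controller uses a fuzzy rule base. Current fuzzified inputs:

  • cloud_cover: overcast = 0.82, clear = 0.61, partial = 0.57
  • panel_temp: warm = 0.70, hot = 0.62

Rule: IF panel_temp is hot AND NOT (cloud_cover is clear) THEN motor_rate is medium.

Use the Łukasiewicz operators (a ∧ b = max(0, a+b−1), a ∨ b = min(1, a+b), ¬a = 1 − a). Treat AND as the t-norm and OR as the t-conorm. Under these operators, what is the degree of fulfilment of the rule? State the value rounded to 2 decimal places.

firing strength: hot=0.62, ¬clear=1−0.61=0.39; AND[max(0, a+b−1)] → w = 0.01

0.01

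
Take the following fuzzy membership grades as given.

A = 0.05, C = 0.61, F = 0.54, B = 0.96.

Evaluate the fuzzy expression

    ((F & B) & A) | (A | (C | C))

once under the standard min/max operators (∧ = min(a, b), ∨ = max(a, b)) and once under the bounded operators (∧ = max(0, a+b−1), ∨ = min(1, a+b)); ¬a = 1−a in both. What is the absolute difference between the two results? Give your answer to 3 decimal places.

0.390

Under standard min/max:
  F & B = min(a, b) on (0.54, 0.96) = 0.54
  (F & B) & A = min(a, b) on (0.54, 0.05) = 0.05
  C | C = max(a, b) on (0.61, 0.61) = 0.61
  A | (C | C) = max(a, b) on (0.05, 0.61) = 0.61
  ((F & B) & A) | (A | (C | C)) = max(a, b) on (0.05, 0.61) = 0.61
  → value = 0.6100
Under bounded:
  F & B = max(0, a+b−1) on (0.54, 0.96) = 0.50
  (F & B) & A = max(0, a+b−1) on (0.50, 0.05) = 0.00
  C | C = min(1, a+b) on (0.61, 0.61) = 1.00
  A | (C | C) = min(1, a+b) on (0.05, 1.00) = 1.00
  ((F & B) & A) | (A | (C | C)) = min(1, a+b) on (0.00, 1.00) = 1.00
  → value = 1.0000
|0.6100 − 1.0000| = 0.390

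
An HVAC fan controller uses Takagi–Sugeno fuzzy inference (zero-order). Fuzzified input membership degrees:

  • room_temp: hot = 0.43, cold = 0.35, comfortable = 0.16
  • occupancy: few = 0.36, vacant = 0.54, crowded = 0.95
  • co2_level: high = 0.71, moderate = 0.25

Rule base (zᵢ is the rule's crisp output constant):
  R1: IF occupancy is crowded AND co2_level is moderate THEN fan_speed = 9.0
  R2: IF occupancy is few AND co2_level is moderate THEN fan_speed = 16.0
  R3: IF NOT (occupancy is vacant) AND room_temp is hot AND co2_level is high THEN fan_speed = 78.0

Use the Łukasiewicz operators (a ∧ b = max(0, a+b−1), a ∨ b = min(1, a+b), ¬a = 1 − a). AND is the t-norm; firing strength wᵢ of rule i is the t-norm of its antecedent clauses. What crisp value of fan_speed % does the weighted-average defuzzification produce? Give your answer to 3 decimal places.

9.000

R1 (z=9.0): crowded=0.95, moderate=0.25; AND[max(0, a+b−1)] → w = 0.20
R2 (z=16.0): few=0.36, moderate=0.25; AND[max(0, a+b−1)] → w = 0.00
R3 (z=78.0): ¬vacant=1−0.54=0.46, hot=0.43, high=0.71; AND[max(0, a+b−1)] → w = 0.00
Weighted average = (0.20·9.0 + 0.00·16.0 + 0.00·78.0) / (0.20 + 0.00 + 0.00)
  = 1.8000 / 0.2000 = 9.000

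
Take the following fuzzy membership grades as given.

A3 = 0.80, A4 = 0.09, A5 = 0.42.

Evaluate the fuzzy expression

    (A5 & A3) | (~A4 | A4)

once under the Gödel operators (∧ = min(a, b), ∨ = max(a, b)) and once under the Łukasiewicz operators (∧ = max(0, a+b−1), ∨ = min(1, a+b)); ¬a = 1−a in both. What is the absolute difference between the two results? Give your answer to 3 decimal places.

Under Gödel:
  A5 & A3 = min(a, b) on (0.42, 0.80) = 0.42
  ~A4 = 1 − 0.09 = 0.91
  ~A4 | A4 = max(a, b) on (0.91, 0.09) = 0.91
  (A5 & A3) | (~A4 | A4) = max(a, b) on (0.42, 0.91) = 0.91
  → value = 0.9100
Under Łukasiewicz:
  A5 & A3 = max(0, a+b−1) on (0.42, 0.80) = 0.22
  ~A4 = 1 − 0.09 = 0.91
  ~A4 | A4 = min(1, a+b) on (0.91, 0.09) = 1.00
  (A5 & A3) | (~A4 | A4) = min(1, a+b) on (0.22, 1.00) = 1.00
  → value = 1.0000
|0.9100 − 1.0000| = 0.090

0.090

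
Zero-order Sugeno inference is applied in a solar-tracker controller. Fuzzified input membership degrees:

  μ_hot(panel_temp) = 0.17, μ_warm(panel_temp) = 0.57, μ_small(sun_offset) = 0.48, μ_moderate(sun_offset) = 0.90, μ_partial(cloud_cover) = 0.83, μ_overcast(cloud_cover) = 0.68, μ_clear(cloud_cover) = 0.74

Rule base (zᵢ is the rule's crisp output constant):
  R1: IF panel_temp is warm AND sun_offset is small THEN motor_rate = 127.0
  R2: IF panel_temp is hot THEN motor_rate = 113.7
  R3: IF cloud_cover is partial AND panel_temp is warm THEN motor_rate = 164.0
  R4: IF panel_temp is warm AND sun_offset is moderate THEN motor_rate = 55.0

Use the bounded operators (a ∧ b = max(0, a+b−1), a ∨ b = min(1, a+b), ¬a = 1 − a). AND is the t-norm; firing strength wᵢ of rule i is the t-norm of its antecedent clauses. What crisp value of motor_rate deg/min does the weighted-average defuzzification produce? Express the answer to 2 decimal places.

R1 (z=127.0): warm=0.57, small=0.48; AND[max(0, a+b−1)] → w = 0.05
R2 (z=113.7): hot=0.17 → w = 0.17
R3 (z=164.0): partial=0.83, warm=0.57; AND[max(0, a+b−1)] → w = 0.40
R4 (z=55.0): warm=0.57, moderate=0.90; AND[max(0, a+b−1)] → w = 0.47
Weighted average = (0.05·127.0 + 0.17·113.7 + 0.40·164.0 + 0.47·55.0) / (0.05 + 0.17 + 0.40 + 0.47)
  = 117.1290 / 1.0900 = 107.46

107.46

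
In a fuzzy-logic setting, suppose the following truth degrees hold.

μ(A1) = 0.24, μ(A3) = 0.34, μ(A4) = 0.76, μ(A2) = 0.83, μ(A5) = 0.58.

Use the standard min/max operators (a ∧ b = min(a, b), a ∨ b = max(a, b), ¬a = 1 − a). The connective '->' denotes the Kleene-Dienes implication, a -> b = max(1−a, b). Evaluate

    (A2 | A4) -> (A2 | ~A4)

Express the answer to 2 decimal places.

0.83

A2 | A4 = max(a, b) on (0.83, 0.76) = 0.83
~A4 = 1 − 0.76 = 0.24
A2 | ~A4 = max(a, b) on (0.83, 0.24) = 0.83
(A2 | A4) -> (A2 | ~A4)  [Kleene-Dienes: max(1−a, b)] with a=0.83, b=0.83 → 0.83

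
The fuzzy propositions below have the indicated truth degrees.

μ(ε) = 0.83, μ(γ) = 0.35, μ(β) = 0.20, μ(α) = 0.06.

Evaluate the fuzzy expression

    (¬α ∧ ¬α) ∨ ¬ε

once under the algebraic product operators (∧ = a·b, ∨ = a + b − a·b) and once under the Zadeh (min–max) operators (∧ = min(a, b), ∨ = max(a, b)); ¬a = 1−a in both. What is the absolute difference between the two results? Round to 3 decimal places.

0.037

Under algebraic product:
  ¬α = 1 − 0.0600 = 0.9400
  ¬α = 1 − 0.0600 = 0.9400
  ¬α ∧ ¬α = a·b on (0.9400, 0.9400) = 0.8836
  ¬ε = 1 − 0.8300 = 0.1700
  (¬α ∧ ¬α) ∨ ¬ε = a + b − a·b on (0.8836, 0.1700) = 0.9034
  → value = 0.9034
Under Zadeh (min–max):
  ¬α = 1 − 0.06 = 0.94
  ¬α = 1 − 0.06 = 0.94
  ¬α ∧ ¬α = min(a, b) on (0.94, 0.94) = 0.94
  ¬ε = 1 − 0.83 = 0.17
  (¬α ∧ ¬α) ∨ ¬ε = max(a, b) on (0.94, 0.17) = 0.94
  → value = 0.9400
|0.9034 − 0.9400| = 0.037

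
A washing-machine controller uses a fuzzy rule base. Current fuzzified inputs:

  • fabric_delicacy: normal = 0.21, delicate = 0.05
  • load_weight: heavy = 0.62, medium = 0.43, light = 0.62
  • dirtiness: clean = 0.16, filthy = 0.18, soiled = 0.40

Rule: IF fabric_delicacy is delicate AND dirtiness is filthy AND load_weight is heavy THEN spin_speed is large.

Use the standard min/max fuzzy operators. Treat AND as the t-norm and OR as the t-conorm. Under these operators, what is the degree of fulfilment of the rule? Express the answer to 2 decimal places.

0.05

firing strength: delicate=0.05, filthy=0.18, heavy=0.62; AND[min(a, b)] → w = 0.05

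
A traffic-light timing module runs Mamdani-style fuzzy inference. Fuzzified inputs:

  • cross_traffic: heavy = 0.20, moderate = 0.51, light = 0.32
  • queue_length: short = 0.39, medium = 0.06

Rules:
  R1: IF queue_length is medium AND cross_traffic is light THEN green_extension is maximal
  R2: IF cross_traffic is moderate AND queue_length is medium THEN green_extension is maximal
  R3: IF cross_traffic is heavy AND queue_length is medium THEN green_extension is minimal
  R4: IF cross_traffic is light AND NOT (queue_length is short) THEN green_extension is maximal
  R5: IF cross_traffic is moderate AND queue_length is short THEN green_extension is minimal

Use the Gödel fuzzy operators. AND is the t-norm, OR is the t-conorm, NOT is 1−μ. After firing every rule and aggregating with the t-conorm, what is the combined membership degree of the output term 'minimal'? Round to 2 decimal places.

0.39

R1: medium=0.06, light=0.32; AND[min(a, b)] → w = 0.06
R2: moderate=0.51, medium=0.06; AND[min(a, b)] → w = 0.06
R3: heavy=0.20, medium=0.06; AND[min(a, b)] → w = 0.06
R4: light=0.32, ¬short=1−0.39=0.61; AND[min(a, b)] → w = 0.32
R5: moderate=0.51, short=0.39; AND[min(a, b)] → w = 0.39
Rules with consequent 'minimal': {R3, R5} → strengths 0.06, 0.39
Aggregate via t-conorm [max(a, b)]: 0.39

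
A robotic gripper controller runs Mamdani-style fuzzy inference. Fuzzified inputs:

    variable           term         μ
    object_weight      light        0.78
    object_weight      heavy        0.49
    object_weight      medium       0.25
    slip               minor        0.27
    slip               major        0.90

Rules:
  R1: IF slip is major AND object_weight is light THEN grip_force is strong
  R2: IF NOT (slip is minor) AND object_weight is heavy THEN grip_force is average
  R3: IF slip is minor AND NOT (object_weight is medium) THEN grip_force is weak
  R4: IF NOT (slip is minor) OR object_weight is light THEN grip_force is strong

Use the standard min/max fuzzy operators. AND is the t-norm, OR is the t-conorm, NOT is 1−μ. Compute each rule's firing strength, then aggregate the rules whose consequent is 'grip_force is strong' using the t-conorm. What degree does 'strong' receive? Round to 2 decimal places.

0.78

R1: major=0.90, light=0.78; AND[min(a, b)] → w = 0.78
R2: ¬minor=1−0.27=0.73, heavy=0.49; AND[min(a, b)] → w = 0.49
R3: minor=0.27, ¬medium=1−0.25=0.75; AND[min(a, b)] → w = 0.27
R4: ¬minor=1−0.27=0.73, light=0.78; OR[max(a, b)] → w = 0.78
Rules with consequent 'strong': {R1, R4} → strengths 0.78, 0.78
Aggregate via t-conorm [max(a, b)]: 0.78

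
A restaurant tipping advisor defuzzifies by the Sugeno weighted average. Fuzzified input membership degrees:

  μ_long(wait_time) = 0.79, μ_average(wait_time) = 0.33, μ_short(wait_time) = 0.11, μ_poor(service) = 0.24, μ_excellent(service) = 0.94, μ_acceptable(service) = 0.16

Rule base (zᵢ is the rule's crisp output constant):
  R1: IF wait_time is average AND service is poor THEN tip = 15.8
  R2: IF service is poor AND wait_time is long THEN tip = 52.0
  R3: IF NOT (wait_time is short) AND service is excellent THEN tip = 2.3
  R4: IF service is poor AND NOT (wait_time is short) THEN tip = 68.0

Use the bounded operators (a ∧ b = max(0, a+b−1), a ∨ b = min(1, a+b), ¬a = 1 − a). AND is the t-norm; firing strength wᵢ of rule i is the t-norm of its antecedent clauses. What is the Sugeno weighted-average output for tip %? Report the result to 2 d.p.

12.43

R1 (z=15.8): average=0.33, poor=0.24; AND[max(0, a+b−1)] → w = 0.00
R2 (z=52.0): poor=0.24, long=0.79; AND[max(0, a+b−1)] → w = 0.03
R3 (z=2.3): ¬short=1−0.11=0.89, excellent=0.94; AND[max(0, a+b−1)] → w = 0.83
R4 (z=68.0): poor=0.24, ¬short=1−0.11=0.89; AND[max(0, a+b−1)] → w = 0.13
Weighted average = (0.00·15.8 + 0.03·52.0 + 0.83·2.3 + 0.13·68.0) / (0.00 + 0.03 + 0.83 + 0.13)
  = 12.3090 / 0.9900 = 12.43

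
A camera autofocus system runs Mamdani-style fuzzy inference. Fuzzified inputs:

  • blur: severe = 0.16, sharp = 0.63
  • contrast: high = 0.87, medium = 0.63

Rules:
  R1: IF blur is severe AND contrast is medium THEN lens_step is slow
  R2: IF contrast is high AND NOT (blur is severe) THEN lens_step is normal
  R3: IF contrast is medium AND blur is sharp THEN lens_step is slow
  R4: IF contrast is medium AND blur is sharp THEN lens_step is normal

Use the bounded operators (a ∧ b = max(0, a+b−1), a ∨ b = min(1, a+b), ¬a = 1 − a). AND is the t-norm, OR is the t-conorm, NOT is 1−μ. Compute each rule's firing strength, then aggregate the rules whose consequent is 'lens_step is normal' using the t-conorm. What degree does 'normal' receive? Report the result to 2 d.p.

R1: severe=0.16, medium=0.63; AND[max(0, a+b−1)] → w = 0.00
R2: high=0.87, ¬severe=1−0.16=0.84; AND[max(0, a+b−1)] → w = 0.71
R3: medium=0.63, sharp=0.63; AND[max(0, a+b−1)] → w = 0.26
R4: medium=0.63, sharp=0.63; AND[max(0, a+b−1)] → w = 0.26
Rules with consequent 'normal': {R2, R4} → strengths 0.71, 0.26
Aggregate via t-conorm [min(1, a+b)]: 0.97

0.97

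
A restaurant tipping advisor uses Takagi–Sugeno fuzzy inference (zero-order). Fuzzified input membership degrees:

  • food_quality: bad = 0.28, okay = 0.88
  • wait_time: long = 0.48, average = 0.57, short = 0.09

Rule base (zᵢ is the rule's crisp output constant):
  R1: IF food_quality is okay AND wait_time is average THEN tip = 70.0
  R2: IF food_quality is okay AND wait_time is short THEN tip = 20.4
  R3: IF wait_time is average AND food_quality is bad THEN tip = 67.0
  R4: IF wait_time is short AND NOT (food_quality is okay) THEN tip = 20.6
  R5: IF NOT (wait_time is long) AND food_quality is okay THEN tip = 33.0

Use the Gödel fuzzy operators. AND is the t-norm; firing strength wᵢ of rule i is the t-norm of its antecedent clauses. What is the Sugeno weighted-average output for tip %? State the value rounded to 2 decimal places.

51.30

R1 (z=70.0): okay=0.88, average=0.57; AND[min(a, b)] → w = 0.57
R2 (z=20.4): okay=0.88, short=0.09; AND[min(a, b)] → w = 0.09
R3 (z=67.0): average=0.57, bad=0.28; AND[min(a, b)] → w = 0.28
R4 (z=20.6): short=0.09, ¬okay=1−0.88=0.12; AND[min(a, b)] → w = 0.09
R5 (z=33.0): ¬long=1−0.48=0.52, okay=0.88; AND[min(a, b)] → w = 0.52
Weighted average = (0.57·70.0 + 0.09·20.4 + 0.28·67.0 + 0.09·20.6 + 0.52·33.0) / (0.57 + 0.09 + 0.28 + 0.09 + 0.52)
  = 79.5100 / 1.5500 = 51.30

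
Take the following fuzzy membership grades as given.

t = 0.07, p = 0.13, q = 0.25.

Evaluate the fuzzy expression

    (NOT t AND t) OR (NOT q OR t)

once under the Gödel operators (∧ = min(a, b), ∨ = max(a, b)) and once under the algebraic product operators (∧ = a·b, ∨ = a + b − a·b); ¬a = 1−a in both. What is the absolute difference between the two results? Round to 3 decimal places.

Under Gödel:
  NOT t = 1 − 0.07 = 0.93
  NOT t AND t = min(a, b) on (0.93, 0.07) = 0.07
  NOT q = 1 − 0.25 = 0.75
  NOT q OR t = max(a, b) on (0.75, 0.07) = 0.75
  (NOT t AND t) OR (NOT q OR t) = max(a, b) on (0.07, 0.75) = 0.75
  → value = 0.7500
Under algebraic product:
  NOT t = 1 − 0.0700 = 0.9300
  NOT t AND t = a·b on (0.9300, 0.0700) = 0.0651
  NOT q = 1 − 0.2500 = 0.7500
  NOT q OR t = a + b − a·b on (0.7500, 0.0700) = 0.7675
  (NOT t AND t) OR (NOT q OR t) = a + b − a·b on (0.0651, 0.7675) = 0.7826
  → value = 0.7826
|0.7500 − 0.7826| = 0.033

0.033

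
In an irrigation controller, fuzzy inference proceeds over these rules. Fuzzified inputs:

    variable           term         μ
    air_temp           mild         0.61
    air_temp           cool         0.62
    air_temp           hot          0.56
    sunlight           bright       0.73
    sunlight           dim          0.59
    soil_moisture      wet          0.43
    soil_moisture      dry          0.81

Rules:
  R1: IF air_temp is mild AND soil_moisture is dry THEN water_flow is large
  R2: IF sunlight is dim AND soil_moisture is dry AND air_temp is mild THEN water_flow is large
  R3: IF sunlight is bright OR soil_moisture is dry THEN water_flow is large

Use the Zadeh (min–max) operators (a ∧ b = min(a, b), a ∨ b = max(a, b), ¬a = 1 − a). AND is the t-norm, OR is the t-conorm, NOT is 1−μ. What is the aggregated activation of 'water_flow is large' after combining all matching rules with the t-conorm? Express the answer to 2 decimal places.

R1: mild=0.61, dry=0.81; AND[min(a, b)] → w = 0.61
R2: dim=0.59, dry=0.81, mild=0.61; AND[min(a, b)] → w = 0.59
R3: bright=0.73, dry=0.81; OR[max(a, b)] → w = 0.81
Rules with consequent 'large': {R1, R2, R3} → strengths 0.61, 0.59, 0.81
Aggregate via t-conorm [max(a, b)]: 0.81

0.81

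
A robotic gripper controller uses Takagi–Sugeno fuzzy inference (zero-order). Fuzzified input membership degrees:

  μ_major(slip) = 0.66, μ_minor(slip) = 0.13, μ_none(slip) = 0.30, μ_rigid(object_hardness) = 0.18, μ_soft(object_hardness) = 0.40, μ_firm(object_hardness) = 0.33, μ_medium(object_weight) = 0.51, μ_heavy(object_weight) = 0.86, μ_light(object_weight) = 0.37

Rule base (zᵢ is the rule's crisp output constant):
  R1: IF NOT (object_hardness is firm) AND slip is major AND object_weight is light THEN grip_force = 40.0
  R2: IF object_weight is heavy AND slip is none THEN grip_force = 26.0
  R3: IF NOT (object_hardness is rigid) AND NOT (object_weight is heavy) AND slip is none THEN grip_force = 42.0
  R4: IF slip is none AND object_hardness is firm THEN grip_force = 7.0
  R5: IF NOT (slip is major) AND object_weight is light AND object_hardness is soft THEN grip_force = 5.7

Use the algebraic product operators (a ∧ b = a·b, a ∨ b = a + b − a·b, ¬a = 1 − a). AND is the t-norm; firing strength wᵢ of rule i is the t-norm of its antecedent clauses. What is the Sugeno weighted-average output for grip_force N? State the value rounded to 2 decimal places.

25.90

R1 (z=40.0): ¬firm=1−0.33=0.67, major=0.66, light=0.37; AND[a·b] → w = 0.1636
R2 (z=26.0): heavy=0.86, none=0.30; AND[a·b] → w = 0.2580
R3 (z=42.0): ¬rigid=1−0.18=0.82, ¬heavy=1−0.86=0.14, none=0.30; AND[a·b] → w = 0.0344
R4 (z=7.0): none=0.30, firm=0.33; AND[a·b] → w = 0.0990
R5 (z=5.7): ¬major=1−0.66=0.34, light=0.37, soft=0.40; AND[a·b] → w = 0.0503
Weighted average = (0.1636·40.0 + 0.2580·26.0 + 0.0344·42.0 + 0.0990·7.0 + 0.0503·5.7) / (0.1636 + 0.2580 + 0.0344 + 0.0990 + 0.0503)
  = 15.6789 / 0.6054 = 25.90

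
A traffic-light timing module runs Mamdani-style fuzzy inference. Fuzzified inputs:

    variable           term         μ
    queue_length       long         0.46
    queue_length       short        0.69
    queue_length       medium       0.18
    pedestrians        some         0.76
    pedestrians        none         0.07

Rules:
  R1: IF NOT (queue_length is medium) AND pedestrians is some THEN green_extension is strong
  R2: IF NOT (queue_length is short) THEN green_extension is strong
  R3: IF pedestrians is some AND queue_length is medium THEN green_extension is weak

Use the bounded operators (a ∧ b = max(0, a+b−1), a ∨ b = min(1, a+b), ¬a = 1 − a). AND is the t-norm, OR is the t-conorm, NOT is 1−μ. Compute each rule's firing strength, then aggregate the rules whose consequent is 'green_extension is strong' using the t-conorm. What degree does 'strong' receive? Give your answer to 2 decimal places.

0.89

R1: ¬medium=1−0.18=0.82, some=0.76; AND[max(0, a+b−1)] → w = 0.58
R2: ¬short=1−0.69=0.31 → w = 0.31
R3: some=0.76, medium=0.18; AND[max(0, a+b−1)] → w = 0.00
Rules with consequent 'strong': {R1, R2} → strengths 0.58, 0.31
Aggregate via t-conorm [min(1, a+b)]: 0.89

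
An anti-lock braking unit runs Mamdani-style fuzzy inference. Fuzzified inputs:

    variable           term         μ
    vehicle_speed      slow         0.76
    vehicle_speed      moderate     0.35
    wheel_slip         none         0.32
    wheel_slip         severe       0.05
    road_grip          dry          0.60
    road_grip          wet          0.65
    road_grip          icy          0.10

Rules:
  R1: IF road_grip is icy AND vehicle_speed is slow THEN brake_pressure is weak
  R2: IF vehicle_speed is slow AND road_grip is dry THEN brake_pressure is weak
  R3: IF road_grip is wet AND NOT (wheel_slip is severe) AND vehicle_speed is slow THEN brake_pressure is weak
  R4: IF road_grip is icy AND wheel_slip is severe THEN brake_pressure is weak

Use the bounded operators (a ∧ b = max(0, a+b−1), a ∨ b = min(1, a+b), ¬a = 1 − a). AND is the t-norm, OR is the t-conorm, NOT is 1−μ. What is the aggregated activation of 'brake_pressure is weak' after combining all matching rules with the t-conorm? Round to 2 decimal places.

R1: icy=0.10, slow=0.76; AND[max(0, a+b−1)] → w = 0.00
R2: slow=0.76, dry=0.60; AND[max(0, a+b−1)] → w = 0.36
R3: wet=0.65, ¬severe=1−0.05=0.95, slow=0.76; AND[max(0, a+b−1)] → w = 0.36
R4: icy=0.10, severe=0.05; AND[max(0, a+b−1)] → w = 0.00
Rules with consequent 'weak': {R1, R2, R3, R4} → strengths 0.00, 0.36, 0.36, 0.00
Aggregate via t-conorm [min(1, a+b)]: 0.72

0.72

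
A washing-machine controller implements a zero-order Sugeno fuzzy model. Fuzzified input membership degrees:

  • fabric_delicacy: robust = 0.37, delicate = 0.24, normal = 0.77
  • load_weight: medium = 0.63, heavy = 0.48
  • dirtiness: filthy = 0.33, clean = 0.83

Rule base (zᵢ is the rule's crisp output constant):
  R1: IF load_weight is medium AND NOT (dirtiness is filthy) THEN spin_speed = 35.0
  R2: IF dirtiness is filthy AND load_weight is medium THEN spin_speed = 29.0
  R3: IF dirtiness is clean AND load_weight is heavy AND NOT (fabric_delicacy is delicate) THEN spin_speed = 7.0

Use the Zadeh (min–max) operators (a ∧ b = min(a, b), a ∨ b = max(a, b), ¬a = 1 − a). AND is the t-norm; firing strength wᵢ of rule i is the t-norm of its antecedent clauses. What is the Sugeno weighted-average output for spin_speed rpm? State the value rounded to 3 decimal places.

R1 (z=35.0): medium=0.63, ¬filthy=1−0.33=0.67; AND[min(a, b)] → w = 0.63
R2 (z=29.0): filthy=0.33, medium=0.63; AND[min(a, b)] → w = 0.33
R3 (z=7.0): clean=0.83, heavy=0.48, ¬delicate=1−0.24=0.76; AND[min(a, b)] → w = 0.48
Weighted average = (0.63·35.0 + 0.33·29.0 + 0.48·7.0) / (0.63 + 0.33 + 0.48)
  = 34.9800 / 1.4400 = 24.292

24.292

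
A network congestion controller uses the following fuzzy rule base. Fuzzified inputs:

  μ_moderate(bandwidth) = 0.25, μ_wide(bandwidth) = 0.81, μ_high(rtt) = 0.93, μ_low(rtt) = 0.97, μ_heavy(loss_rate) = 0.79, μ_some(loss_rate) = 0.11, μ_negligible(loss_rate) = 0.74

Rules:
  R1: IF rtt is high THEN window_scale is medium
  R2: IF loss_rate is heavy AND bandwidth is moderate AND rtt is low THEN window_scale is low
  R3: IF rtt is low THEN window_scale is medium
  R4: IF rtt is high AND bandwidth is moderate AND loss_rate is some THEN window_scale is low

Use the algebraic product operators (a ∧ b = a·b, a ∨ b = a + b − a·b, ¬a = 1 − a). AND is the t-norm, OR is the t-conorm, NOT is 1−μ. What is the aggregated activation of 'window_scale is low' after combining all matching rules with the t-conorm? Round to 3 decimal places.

R1: high=0.93 → w = 0.9300
R2: heavy=0.79, moderate=0.25, low=0.97; AND[a·b] → w = 0.1916
R3: low=0.97 → w = 0.9700
R4: high=0.93, moderate=0.25, some=0.11; AND[a·b] → w = 0.0256
Rules with consequent 'low': {R2, R4} → strengths 0.1916, 0.0256
Aggregate via t-conorm [a + b − a·b]: 0.2123

0.212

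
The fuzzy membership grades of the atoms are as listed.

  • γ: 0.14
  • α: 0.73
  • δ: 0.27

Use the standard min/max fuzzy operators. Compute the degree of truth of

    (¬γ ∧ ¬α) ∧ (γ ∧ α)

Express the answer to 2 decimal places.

0.14

¬γ = 1 − 0.14 = 0.86
¬α = 1 − 0.73 = 0.27
¬γ ∧ ¬α = min(a, b) on (0.86, 0.27) = 0.27
γ ∧ α = min(a, b) on (0.14, 0.73) = 0.14
(¬γ ∧ ¬α) ∧ (γ ∧ α) = min(a, b) on (0.27, 0.14) = 0.14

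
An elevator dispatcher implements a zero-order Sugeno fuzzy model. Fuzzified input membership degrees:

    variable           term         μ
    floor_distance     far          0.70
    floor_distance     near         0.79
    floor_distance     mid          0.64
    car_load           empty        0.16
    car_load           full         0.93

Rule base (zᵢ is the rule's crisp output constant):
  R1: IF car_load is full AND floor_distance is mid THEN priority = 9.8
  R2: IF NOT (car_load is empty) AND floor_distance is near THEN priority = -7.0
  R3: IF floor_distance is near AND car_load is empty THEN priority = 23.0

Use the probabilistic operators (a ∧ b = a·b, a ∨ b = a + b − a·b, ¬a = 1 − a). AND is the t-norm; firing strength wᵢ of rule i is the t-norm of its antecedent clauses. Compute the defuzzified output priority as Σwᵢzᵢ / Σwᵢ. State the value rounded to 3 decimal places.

2.956

R1 (z=9.8): full=0.93, mid=0.64; AND[a·b] → w = 0.5952
R2 (z=-7.0): ¬empty=1−0.16=0.84, near=0.79; AND[a·b] → w = 0.6636
R3 (z=23.0): near=0.79, empty=0.16; AND[a·b] → w = 0.1264
Weighted average = (0.5952·9.8 + 0.6636·-7.0 + 0.1264·23.0) / (0.5952 + 0.6636 + 0.1264)
  = 4.0950 / 1.3852 = 2.956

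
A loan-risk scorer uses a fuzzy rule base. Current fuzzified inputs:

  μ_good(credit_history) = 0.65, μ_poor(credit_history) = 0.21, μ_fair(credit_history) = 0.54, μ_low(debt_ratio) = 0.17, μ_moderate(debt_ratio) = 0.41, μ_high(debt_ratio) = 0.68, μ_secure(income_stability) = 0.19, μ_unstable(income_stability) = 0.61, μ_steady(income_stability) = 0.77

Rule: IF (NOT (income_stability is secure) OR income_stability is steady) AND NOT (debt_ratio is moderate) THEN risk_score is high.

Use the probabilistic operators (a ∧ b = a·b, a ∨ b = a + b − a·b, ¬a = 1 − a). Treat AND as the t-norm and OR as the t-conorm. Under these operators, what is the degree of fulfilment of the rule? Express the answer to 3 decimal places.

firing strength: (¬secure=1−0.19=0.81 OR steady=0.77) = 0.9563; AND[a·b] with ¬moderate=1−0.41=0.59 → w = 0.5642

0.564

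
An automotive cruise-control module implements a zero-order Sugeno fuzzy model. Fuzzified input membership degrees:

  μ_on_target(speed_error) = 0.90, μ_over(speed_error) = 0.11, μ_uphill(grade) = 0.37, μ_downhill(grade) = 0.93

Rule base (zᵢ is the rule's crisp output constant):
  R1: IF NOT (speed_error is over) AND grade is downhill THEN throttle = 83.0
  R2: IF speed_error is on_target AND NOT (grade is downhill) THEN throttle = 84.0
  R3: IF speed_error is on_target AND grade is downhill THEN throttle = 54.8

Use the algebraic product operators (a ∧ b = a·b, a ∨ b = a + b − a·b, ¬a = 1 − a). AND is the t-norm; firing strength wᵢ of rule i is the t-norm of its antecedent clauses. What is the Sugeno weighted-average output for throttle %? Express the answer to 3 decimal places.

69.375

R1 (z=83.0): ¬over=1−0.11=0.89, downhill=0.93; AND[a·b] → w = 0.8277
R2 (z=84.0): on_target=0.90, ¬downhill=1−0.93=0.07; AND[a·b] → w = 0.0630
R3 (z=54.8): on_target=0.90, downhill=0.93; AND[a·b] → w = 0.8370
Weighted average = (0.8277·83.0 + 0.0630·84.0 + 0.8370·54.8) / (0.8277 + 0.0630 + 0.8370)
  = 119.8587 / 1.7277 = 69.375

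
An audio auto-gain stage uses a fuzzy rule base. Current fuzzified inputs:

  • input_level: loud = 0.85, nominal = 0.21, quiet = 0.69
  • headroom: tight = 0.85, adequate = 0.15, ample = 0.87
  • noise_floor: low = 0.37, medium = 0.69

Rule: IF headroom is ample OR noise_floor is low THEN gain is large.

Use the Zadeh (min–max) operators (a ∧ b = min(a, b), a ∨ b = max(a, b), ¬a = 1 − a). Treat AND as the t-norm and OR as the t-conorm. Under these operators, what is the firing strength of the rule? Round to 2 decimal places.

firing strength: ample=0.87, low=0.37; OR[max(a, b)] → w = 0.87

0.87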